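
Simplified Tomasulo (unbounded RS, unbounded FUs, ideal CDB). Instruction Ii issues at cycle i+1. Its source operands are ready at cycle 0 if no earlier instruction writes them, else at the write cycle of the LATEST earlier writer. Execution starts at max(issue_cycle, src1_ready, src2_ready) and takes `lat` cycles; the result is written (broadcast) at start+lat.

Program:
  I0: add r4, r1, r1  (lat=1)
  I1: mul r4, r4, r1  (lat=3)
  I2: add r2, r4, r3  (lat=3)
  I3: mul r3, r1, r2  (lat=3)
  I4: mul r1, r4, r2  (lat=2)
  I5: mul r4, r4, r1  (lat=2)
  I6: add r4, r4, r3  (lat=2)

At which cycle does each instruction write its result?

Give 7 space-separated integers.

I0 add r4: issue@1 deps=(None,None) exec_start@1 write@2
I1 mul r4: issue@2 deps=(0,None) exec_start@2 write@5
I2 add r2: issue@3 deps=(1,None) exec_start@5 write@8
I3 mul r3: issue@4 deps=(None,2) exec_start@8 write@11
I4 mul r1: issue@5 deps=(1,2) exec_start@8 write@10
I5 mul r4: issue@6 deps=(1,4) exec_start@10 write@12
I6 add r4: issue@7 deps=(5,3) exec_start@12 write@14

Answer: 2 5 8 11 10 12 14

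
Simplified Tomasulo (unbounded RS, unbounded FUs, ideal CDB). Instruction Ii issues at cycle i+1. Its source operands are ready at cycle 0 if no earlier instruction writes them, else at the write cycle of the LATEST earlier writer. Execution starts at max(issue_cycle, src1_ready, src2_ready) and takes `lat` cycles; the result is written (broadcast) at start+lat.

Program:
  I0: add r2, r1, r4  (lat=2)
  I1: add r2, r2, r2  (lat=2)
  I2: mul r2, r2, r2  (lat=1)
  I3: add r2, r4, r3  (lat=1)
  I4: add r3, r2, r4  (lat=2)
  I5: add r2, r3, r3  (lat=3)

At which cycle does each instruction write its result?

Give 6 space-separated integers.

Answer: 3 5 6 5 7 10

Derivation:
I0 add r2: issue@1 deps=(None,None) exec_start@1 write@3
I1 add r2: issue@2 deps=(0,0) exec_start@3 write@5
I2 mul r2: issue@3 deps=(1,1) exec_start@5 write@6
I3 add r2: issue@4 deps=(None,None) exec_start@4 write@5
I4 add r3: issue@5 deps=(3,None) exec_start@5 write@7
I5 add r2: issue@6 deps=(4,4) exec_start@7 write@10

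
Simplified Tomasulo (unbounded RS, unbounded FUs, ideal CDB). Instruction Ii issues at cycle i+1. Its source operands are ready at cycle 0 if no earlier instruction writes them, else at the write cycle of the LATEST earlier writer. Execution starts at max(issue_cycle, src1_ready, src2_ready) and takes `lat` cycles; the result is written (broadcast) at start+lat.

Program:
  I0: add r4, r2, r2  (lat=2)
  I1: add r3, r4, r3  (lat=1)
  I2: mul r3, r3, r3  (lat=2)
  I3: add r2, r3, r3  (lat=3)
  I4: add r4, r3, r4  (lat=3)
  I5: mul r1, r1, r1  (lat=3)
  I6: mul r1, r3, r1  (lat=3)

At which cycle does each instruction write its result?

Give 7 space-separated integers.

I0 add r4: issue@1 deps=(None,None) exec_start@1 write@3
I1 add r3: issue@2 deps=(0,None) exec_start@3 write@4
I2 mul r3: issue@3 deps=(1,1) exec_start@4 write@6
I3 add r2: issue@4 deps=(2,2) exec_start@6 write@9
I4 add r4: issue@5 deps=(2,0) exec_start@6 write@9
I5 mul r1: issue@6 deps=(None,None) exec_start@6 write@9
I6 mul r1: issue@7 deps=(2,5) exec_start@9 write@12

Answer: 3 4 6 9 9 9 12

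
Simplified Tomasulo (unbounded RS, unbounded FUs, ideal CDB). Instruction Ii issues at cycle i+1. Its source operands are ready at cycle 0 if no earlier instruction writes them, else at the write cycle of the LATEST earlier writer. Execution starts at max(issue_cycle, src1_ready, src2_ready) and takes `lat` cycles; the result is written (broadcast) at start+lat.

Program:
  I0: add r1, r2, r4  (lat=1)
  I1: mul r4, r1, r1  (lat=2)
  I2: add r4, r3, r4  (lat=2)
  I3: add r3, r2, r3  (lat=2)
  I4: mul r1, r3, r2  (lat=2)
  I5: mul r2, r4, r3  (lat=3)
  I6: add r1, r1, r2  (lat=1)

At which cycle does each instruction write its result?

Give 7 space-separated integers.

I0 add r1: issue@1 deps=(None,None) exec_start@1 write@2
I1 mul r4: issue@2 deps=(0,0) exec_start@2 write@4
I2 add r4: issue@3 deps=(None,1) exec_start@4 write@6
I3 add r3: issue@4 deps=(None,None) exec_start@4 write@6
I4 mul r1: issue@5 deps=(3,None) exec_start@6 write@8
I5 mul r2: issue@6 deps=(2,3) exec_start@6 write@9
I6 add r1: issue@7 deps=(4,5) exec_start@9 write@10

Answer: 2 4 6 6 8 9 10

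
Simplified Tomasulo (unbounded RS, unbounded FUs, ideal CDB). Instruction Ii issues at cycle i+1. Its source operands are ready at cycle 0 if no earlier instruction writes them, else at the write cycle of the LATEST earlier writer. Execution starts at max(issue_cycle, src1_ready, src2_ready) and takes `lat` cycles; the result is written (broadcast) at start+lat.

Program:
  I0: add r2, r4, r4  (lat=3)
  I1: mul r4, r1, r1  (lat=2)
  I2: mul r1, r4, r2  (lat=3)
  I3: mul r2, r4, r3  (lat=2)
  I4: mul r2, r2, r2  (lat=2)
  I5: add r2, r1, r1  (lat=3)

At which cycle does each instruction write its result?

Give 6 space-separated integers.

I0 add r2: issue@1 deps=(None,None) exec_start@1 write@4
I1 mul r4: issue@2 deps=(None,None) exec_start@2 write@4
I2 mul r1: issue@3 deps=(1,0) exec_start@4 write@7
I3 mul r2: issue@4 deps=(1,None) exec_start@4 write@6
I4 mul r2: issue@5 deps=(3,3) exec_start@6 write@8
I5 add r2: issue@6 deps=(2,2) exec_start@7 write@10

Answer: 4 4 7 6 8 10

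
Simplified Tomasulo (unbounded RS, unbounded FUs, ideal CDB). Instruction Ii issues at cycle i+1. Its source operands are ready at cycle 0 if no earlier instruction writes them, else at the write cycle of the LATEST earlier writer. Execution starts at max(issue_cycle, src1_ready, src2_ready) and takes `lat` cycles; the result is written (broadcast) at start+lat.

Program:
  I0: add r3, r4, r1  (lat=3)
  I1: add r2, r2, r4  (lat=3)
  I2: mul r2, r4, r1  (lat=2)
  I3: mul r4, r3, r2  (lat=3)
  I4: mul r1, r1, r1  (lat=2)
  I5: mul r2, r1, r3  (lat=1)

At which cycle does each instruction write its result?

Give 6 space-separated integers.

Answer: 4 5 5 8 7 8

Derivation:
I0 add r3: issue@1 deps=(None,None) exec_start@1 write@4
I1 add r2: issue@2 deps=(None,None) exec_start@2 write@5
I2 mul r2: issue@3 deps=(None,None) exec_start@3 write@5
I3 mul r4: issue@4 deps=(0,2) exec_start@5 write@8
I4 mul r1: issue@5 deps=(None,None) exec_start@5 write@7
I5 mul r2: issue@6 deps=(4,0) exec_start@7 write@8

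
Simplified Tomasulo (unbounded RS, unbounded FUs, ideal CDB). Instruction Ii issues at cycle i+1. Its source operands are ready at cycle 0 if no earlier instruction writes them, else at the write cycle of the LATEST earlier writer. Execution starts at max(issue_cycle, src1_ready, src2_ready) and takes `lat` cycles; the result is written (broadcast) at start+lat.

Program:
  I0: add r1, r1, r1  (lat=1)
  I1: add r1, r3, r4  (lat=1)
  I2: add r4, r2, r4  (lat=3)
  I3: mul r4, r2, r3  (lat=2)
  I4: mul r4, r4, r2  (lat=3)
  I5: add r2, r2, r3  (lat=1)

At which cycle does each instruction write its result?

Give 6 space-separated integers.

Answer: 2 3 6 6 9 7

Derivation:
I0 add r1: issue@1 deps=(None,None) exec_start@1 write@2
I1 add r1: issue@2 deps=(None,None) exec_start@2 write@3
I2 add r4: issue@3 deps=(None,None) exec_start@3 write@6
I3 mul r4: issue@4 deps=(None,None) exec_start@4 write@6
I4 mul r4: issue@5 deps=(3,None) exec_start@6 write@9
I5 add r2: issue@6 deps=(None,None) exec_start@6 write@7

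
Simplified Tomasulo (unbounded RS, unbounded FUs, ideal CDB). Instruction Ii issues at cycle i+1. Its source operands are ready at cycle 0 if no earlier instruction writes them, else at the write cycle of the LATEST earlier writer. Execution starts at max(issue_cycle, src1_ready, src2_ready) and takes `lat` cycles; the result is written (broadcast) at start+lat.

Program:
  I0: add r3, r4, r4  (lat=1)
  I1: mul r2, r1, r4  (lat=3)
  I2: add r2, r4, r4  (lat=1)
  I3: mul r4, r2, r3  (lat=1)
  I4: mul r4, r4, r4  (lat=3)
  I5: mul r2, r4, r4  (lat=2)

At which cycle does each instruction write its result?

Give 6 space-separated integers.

I0 add r3: issue@1 deps=(None,None) exec_start@1 write@2
I1 mul r2: issue@2 deps=(None,None) exec_start@2 write@5
I2 add r2: issue@3 deps=(None,None) exec_start@3 write@4
I3 mul r4: issue@4 deps=(2,0) exec_start@4 write@5
I4 mul r4: issue@5 deps=(3,3) exec_start@5 write@8
I5 mul r2: issue@6 deps=(4,4) exec_start@8 write@10

Answer: 2 5 4 5 8 10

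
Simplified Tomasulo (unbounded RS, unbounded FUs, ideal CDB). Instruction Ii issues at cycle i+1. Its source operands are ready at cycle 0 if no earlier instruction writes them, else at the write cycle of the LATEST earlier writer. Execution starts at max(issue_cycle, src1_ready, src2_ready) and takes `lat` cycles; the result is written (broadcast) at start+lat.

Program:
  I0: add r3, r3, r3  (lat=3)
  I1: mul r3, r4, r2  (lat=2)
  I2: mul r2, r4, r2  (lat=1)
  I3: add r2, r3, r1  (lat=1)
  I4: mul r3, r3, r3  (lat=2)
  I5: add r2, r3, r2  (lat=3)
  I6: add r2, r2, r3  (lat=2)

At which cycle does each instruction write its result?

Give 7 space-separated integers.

I0 add r3: issue@1 deps=(None,None) exec_start@1 write@4
I1 mul r3: issue@2 deps=(None,None) exec_start@2 write@4
I2 mul r2: issue@3 deps=(None,None) exec_start@3 write@4
I3 add r2: issue@4 deps=(1,None) exec_start@4 write@5
I4 mul r3: issue@5 deps=(1,1) exec_start@5 write@7
I5 add r2: issue@6 deps=(4,3) exec_start@7 write@10
I6 add r2: issue@7 deps=(5,4) exec_start@10 write@12

Answer: 4 4 4 5 7 10 12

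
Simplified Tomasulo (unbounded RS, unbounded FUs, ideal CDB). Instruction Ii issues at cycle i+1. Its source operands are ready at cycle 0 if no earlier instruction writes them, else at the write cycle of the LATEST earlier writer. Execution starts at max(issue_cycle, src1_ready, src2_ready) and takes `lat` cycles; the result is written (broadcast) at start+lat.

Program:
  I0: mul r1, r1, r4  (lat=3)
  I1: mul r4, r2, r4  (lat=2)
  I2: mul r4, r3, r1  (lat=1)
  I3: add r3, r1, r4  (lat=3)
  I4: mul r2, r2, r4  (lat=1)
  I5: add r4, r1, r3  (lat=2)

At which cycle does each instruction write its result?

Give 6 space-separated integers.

I0 mul r1: issue@1 deps=(None,None) exec_start@1 write@4
I1 mul r4: issue@2 deps=(None,None) exec_start@2 write@4
I2 mul r4: issue@3 deps=(None,0) exec_start@4 write@5
I3 add r3: issue@4 deps=(0,2) exec_start@5 write@8
I4 mul r2: issue@5 deps=(None,2) exec_start@5 write@6
I5 add r4: issue@6 deps=(0,3) exec_start@8 write@10

Answer: 4 4 5 8 6 10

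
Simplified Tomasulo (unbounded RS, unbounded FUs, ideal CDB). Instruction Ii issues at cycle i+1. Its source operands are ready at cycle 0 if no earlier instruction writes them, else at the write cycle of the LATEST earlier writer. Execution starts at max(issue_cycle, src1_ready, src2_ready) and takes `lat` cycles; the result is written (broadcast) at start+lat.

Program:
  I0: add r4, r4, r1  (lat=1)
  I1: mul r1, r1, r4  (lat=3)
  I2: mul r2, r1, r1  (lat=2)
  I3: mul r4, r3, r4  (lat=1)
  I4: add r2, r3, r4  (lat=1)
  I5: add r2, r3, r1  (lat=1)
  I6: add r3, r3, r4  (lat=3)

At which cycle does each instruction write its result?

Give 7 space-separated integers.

I0 add r4: issue@1 deps=(None,None) exec_start@1 write@2
I1 mul r1: issue@2 deps=(None,0) exec_start@2 write@5
I2 mul r2: issue@3 deps=(1,1) exec_start@5 write@7
I3 mul r4: issue@4 deps=(None,0) exec_start@4 write@5
I4 add r2: issue@5 deps=(None,3) exec_start@5 write@6
I5 add r2: issue@6 deps=(None,1) exec_start@6 write@7
I6 add r3: issue@7 deps=(None,3) exec_start@7 write@10

Answer: 2 5 7 5 6 7 10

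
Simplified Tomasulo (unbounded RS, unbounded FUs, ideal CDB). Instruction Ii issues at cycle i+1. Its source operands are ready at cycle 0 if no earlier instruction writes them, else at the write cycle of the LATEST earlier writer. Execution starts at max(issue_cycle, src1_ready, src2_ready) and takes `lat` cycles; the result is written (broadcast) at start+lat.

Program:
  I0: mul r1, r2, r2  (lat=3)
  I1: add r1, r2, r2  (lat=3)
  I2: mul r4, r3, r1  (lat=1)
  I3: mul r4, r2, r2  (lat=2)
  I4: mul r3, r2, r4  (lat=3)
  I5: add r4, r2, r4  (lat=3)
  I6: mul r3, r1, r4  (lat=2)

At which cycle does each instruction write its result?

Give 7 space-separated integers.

I0 mul r1: issue@1 deps=(None,None) exec_start@1 write@4
I1 add r1: issue@2 deps=(None,None) exec_start@2 write@5
I2 mul r4: issue@3 deps=(None,1) exec_start@5 write@6
I3 mul r4: issue@4 deps=(None,None) exec_start@4 write@6
I4 mul r3: issue@5 deps=(None,3) exec_start@6 write@9
I5 add r4: issue@6 deps=(None,3) exec_start@6 write@9
I6 mul r3: issue@7 deps=(1,5) exec_start@9 write@11

Answer: 4 5 6 6 9 9 11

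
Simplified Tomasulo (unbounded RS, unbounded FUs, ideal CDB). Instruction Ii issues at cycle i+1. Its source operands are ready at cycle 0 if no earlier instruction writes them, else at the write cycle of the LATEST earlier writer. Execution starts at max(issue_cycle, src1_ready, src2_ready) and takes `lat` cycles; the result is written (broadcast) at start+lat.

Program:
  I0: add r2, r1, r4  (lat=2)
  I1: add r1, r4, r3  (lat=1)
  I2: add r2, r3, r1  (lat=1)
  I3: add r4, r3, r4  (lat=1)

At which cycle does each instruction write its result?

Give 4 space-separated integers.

Answer: 3 3 4 5

Derivation:
I0 add r2: issue@1 deps=(None,None) exec_start@1 write@3
I1 add r1: issue@2 deps=(None,None) exec_start@2 write@3
I2 add r2: issue@3 deps=(None,1) exec_start@3 write@4
I3 add r4: issue@4 deps=(None,None) exec_start@4 write@5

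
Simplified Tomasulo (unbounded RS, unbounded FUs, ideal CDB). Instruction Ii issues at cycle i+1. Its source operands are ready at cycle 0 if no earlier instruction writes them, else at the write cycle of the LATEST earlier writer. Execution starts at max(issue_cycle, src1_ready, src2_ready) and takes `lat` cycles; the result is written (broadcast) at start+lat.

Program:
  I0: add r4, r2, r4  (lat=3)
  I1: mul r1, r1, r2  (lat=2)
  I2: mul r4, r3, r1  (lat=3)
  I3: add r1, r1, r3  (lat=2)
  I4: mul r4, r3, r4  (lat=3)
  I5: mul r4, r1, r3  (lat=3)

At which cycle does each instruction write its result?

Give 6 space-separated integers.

Answer: 4 4 7 6 10 9

Derivation:
I0 add r4: issue@1 deps=(None,None) exec_start@1 write@4
I1 mul r1: issue@2 deps=(None,None) exec_start@2 write@4
I2 mul r4: issue@3 deps=(None,1) exec_start@4 write@7
I3 add r1: issue@4 deps=(1,None) exec_start@4 write@6
I4 mul r4: issue@5 deps=(None,2) exec_start@7 write@10
I5 mul r4: issue@6 deps=(3,None) exec_start@6 write@9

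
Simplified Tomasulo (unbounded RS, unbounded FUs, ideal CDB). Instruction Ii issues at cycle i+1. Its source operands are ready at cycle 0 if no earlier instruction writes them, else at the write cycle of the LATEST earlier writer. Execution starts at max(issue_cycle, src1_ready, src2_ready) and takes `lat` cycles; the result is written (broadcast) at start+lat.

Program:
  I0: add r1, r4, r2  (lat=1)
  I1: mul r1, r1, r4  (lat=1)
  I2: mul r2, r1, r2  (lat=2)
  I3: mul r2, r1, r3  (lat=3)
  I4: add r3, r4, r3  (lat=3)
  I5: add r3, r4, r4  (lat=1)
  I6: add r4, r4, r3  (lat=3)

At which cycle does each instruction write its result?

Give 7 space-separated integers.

Answer: 2 3 5 7 8 7 10

Derivation:
I0 add r1: issue@1 deps=(None,None) exec_start@1 write@2
I1 mul r1: issue@2 deps=(0,None) exec_start@2 write@3
I2 mul r2: issue@3 deps=(1,None) exec_start@3 write@5
I3 mul r2: issue@4 deps=(1,None) exec_start@4 write@7
I4 add r3: issue@5 deps=(None,None) exec_start@5 write@8
I5 add r3: issue@6 deps=(None,None) exec_start@6 write@7
I6 add r4: issue@7 deps=(None,5) exec_start@7 write@10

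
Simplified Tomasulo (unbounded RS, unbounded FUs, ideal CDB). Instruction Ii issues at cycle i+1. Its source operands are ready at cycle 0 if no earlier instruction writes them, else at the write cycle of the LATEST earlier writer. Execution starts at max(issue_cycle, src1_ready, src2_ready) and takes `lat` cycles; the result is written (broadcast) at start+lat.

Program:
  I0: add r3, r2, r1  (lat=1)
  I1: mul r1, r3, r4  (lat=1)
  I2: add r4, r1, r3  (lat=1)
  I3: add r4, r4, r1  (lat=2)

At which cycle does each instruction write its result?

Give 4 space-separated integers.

I0 add r3: issue@1 deps=(None,None) exec_start@1 write@2
I1 mul r1: issue@2 deps=(0,None) exec_start@2 write@3
I2 add r4: issue@3 deps=(1,0) exec_start@3 write@4
I3 add r4: issue@4 deps=(2,1) exec_start@4 write@6

Answer: 2 3 4 6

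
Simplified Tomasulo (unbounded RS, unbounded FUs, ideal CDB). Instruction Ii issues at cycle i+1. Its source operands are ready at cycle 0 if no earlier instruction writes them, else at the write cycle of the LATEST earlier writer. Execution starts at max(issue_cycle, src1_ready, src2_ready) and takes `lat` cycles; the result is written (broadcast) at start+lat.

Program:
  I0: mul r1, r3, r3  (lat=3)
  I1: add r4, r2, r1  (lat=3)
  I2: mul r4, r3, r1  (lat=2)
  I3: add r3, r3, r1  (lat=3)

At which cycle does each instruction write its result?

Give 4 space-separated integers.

I0 mul r1: issue@1 deps=(None,None) exec_start@1 write@4
I1 add r4: issue@2 deps=(None,0) exec_start@4 write@7
I2 mul r4: issue@3 deps=(None,0) exec_start@4 write@6
I3 add r3: issue@4 deps=(None,0) exec_start@4 write@7

Answer: 4 7 6 7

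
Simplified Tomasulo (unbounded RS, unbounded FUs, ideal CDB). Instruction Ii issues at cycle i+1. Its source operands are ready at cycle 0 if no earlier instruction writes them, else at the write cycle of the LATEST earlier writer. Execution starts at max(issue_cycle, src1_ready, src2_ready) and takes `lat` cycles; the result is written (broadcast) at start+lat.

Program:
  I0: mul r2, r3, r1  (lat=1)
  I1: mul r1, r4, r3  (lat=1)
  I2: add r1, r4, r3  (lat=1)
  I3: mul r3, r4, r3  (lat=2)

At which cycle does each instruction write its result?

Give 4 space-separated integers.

I0 mul r2: issue@1 deps=(None,None) exec_start@1 write@2
I1 mul r1: issue@2 deps=(None,None) exec_start@2 write@3
I2 add r1: issue@3 deps=(None,None) exec_start@3 write@4
I3 mul r3: issue@4 deps=(None,None) exec_start@4 write@6

Answer: 2 3 4 6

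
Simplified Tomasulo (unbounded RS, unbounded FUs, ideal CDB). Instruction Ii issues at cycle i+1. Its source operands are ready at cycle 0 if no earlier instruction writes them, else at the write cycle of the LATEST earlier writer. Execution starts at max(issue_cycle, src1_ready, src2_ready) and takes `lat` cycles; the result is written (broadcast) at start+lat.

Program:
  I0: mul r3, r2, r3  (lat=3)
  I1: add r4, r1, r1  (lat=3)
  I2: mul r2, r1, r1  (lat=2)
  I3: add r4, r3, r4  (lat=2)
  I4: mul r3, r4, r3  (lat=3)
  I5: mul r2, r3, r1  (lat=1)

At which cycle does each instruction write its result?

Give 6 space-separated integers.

I0 mul r3: issue@1 deps=(None,None) exec_start@1 write@4
I1 add r4: issue@2 deps=(None,None) exec_start@2 write@5
I2 mul r2: issue@3 deps=(None,None) exec_start@3 write@5
I3 add r4: issue@4 deps=(0,1) exec_start@5 write@7
I4 mul r3: issue@5 deps=(3,0) exec_start@7 write@10
I5 mul r2: issue@6 deps=(4,None) exec_start@10 write@11

Answer: 4 5 5 7 10 11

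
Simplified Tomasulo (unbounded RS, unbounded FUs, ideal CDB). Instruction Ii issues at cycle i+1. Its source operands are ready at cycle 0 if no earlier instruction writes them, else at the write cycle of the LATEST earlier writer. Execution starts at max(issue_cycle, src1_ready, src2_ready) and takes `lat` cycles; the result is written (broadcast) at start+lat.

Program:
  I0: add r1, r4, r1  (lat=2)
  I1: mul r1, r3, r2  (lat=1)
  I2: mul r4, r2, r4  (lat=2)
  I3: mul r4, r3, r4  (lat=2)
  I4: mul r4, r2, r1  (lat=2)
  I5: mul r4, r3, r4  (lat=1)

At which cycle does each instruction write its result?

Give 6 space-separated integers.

I0 add r1: issue@1 deps=(None,None) exec_start@1 write@3
I1 mul r1: issue@2 deps=(None,None) exec_start@2 write@3
I2 mul r4: issue@3 deps=(None,None) exec_start@3 write@5
I3 mul r4: issue@4 deps=(None,2) exec_start@5 write@7
I4 mul r4: issue@5 deps=(None,1) exec_start@5 write@7
I5 mul r4: issue@6 deps=(None,4) exec_start@7 write@8

Answer: 3 3 5 7 7 8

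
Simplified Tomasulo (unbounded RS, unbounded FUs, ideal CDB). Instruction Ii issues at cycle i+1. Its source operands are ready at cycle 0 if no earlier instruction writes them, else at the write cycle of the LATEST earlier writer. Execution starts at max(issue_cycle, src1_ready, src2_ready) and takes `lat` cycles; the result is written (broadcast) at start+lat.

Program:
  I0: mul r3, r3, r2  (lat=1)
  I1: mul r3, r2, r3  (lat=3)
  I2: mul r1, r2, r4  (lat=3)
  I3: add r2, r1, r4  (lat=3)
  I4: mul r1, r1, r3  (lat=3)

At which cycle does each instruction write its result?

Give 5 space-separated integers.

I0 mul r3: issue@1 deps=(None,None) exec_start@1 write@2
I1 mul r3: issue@2 deps=(None,0) exec_start@2 write@5
I2 mul r1: issue@3 deps=(None,None) exec_start@3 write@6
I3 add r2: issue@4 deps=(2,None) exec_start@6 write@9
I4 mul r1: issue@5 deps=(2,1) exec_start@6 write@9

Answer: 2 5 6 9 9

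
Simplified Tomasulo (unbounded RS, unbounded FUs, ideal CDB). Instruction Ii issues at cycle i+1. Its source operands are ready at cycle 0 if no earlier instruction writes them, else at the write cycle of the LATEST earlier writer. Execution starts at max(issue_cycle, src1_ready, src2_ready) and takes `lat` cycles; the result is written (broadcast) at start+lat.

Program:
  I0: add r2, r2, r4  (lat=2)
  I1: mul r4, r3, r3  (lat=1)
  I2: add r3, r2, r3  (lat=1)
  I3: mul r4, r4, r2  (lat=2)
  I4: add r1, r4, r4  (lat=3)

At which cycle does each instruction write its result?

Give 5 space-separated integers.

Answer: 3 3 4 6 9

Derivation:
I0 add r2: issue@1 deps=(None,None) exec_start@1 write@3
I1 mul r4: issue@2 deps=(None,None) exec_start@2 write@3
I2 add r3: issue@3 deps=(0,None) exec_start@3 write@4
I3 mul r4: issue@4 deps=(1,0) exec_start@4 write@6
I4 add r1: issue@5 deps=(3,3) exec_start@6 write@9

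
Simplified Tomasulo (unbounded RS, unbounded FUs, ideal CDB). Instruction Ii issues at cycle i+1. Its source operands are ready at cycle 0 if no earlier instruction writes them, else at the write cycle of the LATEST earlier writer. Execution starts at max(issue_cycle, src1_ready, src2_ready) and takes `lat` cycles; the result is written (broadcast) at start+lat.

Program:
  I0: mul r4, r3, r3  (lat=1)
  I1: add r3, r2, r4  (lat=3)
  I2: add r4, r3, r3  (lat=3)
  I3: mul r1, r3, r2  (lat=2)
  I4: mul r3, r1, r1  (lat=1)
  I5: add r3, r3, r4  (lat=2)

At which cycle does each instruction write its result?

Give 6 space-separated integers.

Answer: 2 5 8 7 8 10

Derivation:
I0 mul r4: issue@1 deps=(None,None) exec_start@1 write@2
I1 add r3: issue@2 deps=(None,0) exec_start@2 write@5
I2 add r4: issue@3 deps=(1,1) exec_start@5 write@8
I3 mul r1: issue@4 deps=(1,None) exec_start@5 write@7
I4 mul r3: issue@5 deps=(3,3) exec_start@7 write@8
I5 add r3: issue@6 deps=(4,2) exec_start@8 write@10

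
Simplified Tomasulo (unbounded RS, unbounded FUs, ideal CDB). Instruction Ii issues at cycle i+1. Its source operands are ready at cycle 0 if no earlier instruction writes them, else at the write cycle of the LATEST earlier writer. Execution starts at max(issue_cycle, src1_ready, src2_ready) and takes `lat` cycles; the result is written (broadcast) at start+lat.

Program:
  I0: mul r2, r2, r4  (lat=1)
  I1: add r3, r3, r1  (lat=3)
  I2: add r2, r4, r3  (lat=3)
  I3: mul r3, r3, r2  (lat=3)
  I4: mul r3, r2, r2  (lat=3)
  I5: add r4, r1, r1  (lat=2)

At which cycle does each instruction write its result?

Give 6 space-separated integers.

Answer: 2 5 8 11 11 8

Derivation:
I0 mul r2: issue@1 deps=(None,None) exec_start@1 write@2
I1 add r3: issue@2 deps=(None,None) exec_start@2 write@5
I2 add r2: issue@3 deps=(None,1) exec_start@5 write@8
I3 mul r3: issue@4 deps=(1,2) exec_start@8 write@11
I4 mul r3: issue@5 deps=(2,2) exec_start@8 write@11
I5 add r4: issue@6 deps=(None,None) exec_start@6 write@8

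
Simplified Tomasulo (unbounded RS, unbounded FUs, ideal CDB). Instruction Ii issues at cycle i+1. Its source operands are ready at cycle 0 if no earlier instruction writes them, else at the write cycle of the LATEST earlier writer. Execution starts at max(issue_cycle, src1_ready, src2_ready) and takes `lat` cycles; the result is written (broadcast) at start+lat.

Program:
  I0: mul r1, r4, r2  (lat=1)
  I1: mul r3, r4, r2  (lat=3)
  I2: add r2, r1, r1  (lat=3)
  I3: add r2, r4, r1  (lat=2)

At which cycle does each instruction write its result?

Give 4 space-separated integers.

I0 mul r1: issue@1 deps=(None,None) exec_start@1 write@2
I1 mul r3: issue@2 deps=(None,None) exec_start@2 write@5
I2 add r2: issue@3 deps=(0,0) exec_start@3 write@6
I3 add r2: issue@4 deps=(None,0) exec_start@4 write@6

Answer: 2 5 6 6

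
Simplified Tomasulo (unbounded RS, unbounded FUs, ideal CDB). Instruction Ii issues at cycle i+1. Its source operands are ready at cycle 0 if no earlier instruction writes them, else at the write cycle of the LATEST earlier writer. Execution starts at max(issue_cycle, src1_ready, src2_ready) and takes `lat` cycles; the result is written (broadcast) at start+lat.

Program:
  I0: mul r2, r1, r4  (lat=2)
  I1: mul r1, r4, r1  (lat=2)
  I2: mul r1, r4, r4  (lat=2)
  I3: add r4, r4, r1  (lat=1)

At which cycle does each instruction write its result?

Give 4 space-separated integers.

I0 mul r2: issue@1 deps=(None,None) exec_start@1 write@3
I1 mul r1: issue@2 deps=(None,None) exec_start@2 write@4
I2 mul r1: issue@3 deps=(None,None) exec_start@3 write@5
I3 add r4: issue@4 deps=(None,2) exec_start@5 write@6

Answer: 3 4 5 6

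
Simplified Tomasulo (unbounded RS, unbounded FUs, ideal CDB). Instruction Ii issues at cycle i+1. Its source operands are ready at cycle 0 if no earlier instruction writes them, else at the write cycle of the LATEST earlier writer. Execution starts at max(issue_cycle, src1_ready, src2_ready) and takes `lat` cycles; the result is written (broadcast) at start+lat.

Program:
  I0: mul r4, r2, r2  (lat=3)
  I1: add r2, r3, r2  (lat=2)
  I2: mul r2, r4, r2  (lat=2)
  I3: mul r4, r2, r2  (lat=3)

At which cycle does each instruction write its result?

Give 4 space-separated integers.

Answer: 4 4 6 9

Derivation:
I0 mul r4: issue@1 deps=(None,None) exec_start@1 write@4
I1 add r2: issue@2 deps=(None,None) exec_start@2 write@4
I2 mul r2: issue@3 deps=(0,1) exec_start@4 write@6
I3 mul r4: issue@4 deps=(2,2) exec_start@6 write@9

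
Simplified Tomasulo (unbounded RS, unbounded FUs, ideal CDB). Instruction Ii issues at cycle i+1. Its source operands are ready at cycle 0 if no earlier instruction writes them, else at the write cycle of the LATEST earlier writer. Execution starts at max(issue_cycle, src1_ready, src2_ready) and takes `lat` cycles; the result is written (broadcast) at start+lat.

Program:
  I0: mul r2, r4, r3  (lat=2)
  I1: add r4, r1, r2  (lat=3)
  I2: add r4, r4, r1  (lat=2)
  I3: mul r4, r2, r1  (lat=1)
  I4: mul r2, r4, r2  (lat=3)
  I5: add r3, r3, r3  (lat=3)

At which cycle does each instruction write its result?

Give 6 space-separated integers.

I0 mul r2: issue@1 deps=(None,None) exec_start@1 write@3
I1 add r4: issue@2 deps=(None,0) exec_start@3 write@6
I2 add r4: issue@3 deps=(1,None) exec_start@6 write@8
I3 mul r4: issue@4 deps=(0,None) exec_start@4 write@5
I4 mul r2: issue@5 deps=(3,0) exec_start@5 write@8
I5 add r3: issue@6 deps=(None,None) exec_start@6 write@9

Answer: 3 6 8 5 8 9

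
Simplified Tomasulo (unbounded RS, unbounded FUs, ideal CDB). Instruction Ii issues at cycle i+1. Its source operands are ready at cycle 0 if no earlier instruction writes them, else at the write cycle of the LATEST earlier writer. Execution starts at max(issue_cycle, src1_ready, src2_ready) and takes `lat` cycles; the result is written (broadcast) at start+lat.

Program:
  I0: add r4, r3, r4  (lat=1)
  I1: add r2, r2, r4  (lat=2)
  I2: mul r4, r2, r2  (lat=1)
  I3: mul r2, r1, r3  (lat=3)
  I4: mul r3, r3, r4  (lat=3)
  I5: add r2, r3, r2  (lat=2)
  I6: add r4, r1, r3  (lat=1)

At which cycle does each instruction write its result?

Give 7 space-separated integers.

I0 add r4: issue@1 deps=(None,None) exec_start@1 write@2
I1 add r2: issue@2 deps=(None,0) exec_start@2 write@4
I2 mul r4: issue@3 deps=(1,1) exec_start@4 write@5
I3 mul r2: issue@4 deps=(None,None) exec_start@4 write@7
I4 mul r3: issue@5 deps=(None,2) exec_start@5 write@8
I5 add r2: issue@6 deps=(4,3) exec_start@8 write@10
I6 add r4: issue@7 deps=(None,4) exec_start@8 write@9

Answer: 2 4 5 7 8 10 9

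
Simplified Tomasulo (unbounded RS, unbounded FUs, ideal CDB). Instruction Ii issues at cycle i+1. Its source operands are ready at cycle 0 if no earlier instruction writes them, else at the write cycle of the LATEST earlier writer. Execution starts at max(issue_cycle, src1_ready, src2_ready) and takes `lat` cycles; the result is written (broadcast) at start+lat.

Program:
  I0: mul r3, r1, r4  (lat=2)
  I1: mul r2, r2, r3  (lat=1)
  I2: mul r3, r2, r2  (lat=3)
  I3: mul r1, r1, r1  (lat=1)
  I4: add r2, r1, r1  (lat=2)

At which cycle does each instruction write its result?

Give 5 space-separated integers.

Answer: 3 4 7 5 7

Derivation:
I0 mul r3: issue@1 deps=(None,None) exec_start@1 write@3
I1 mul r2: issue@2 deps=(None,0) exec_start@3 write@4
I2 mul r3: issue@3 deps=(1,1) exec_start@4 write@7
I3 mul r1: issue@4 deps=(None,None) exec_start@4 write@5
I4 add r2: issue@5 deps=(3,3) exec_start@5 write@7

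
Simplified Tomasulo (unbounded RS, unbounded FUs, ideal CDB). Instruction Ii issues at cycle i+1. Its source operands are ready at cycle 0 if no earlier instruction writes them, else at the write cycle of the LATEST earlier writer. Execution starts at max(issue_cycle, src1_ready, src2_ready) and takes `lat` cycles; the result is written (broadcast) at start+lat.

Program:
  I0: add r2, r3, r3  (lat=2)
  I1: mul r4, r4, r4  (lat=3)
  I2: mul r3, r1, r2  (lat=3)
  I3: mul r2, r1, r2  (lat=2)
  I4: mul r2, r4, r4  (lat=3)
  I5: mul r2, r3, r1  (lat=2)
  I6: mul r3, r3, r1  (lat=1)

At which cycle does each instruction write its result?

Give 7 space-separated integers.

I0 add r2: issue@1 deps=(None,None) exec_start@1 write@3
I1 mul r4: issue@2 deps=(None,None) exec_start@2 write@5
I2 mul r3: issue@3 deps=(None,0) exec_start@3 write@6
I3 mul r2: issue@4 deps=(None,0) exec_start@4 write@6
I4 mul r2: issue@5 deps=(1,1) exec_start@5 write@8
I5 mul r2: issue@6 deps=(2,None) exec_start@6 write@8
I6 mul r3: issue@7 deps=(2,None) exec_start@7 write@8

Answer: 3 5 6 6 8 8 8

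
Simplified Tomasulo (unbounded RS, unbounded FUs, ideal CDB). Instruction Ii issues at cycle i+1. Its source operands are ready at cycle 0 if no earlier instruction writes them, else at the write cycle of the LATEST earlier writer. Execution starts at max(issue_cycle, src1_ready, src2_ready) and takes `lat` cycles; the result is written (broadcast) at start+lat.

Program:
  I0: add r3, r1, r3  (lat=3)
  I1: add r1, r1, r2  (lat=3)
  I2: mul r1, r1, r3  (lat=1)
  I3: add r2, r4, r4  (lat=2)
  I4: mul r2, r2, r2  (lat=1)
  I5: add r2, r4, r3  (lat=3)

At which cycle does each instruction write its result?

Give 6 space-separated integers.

Answer: 4 5 6 6 7 9

Derivation:
I0 add r3: issue@1 deps=(None,None) exec_start@1 write@4
I1 add r1: issue@2 deps=(None,None) exec_start@2 write@5
I2 mul r1: issue@3 deps=(1,0) exec_start@5 write@6
I3 add r2: issue@4 deps=(None,None) exec_start@4 write@6
I4 mul r2: issue@5 deps=(3,3) exec_start@6 write@7
I5 add r2: issue@6 deps=(None,0) exec_start@6 write@9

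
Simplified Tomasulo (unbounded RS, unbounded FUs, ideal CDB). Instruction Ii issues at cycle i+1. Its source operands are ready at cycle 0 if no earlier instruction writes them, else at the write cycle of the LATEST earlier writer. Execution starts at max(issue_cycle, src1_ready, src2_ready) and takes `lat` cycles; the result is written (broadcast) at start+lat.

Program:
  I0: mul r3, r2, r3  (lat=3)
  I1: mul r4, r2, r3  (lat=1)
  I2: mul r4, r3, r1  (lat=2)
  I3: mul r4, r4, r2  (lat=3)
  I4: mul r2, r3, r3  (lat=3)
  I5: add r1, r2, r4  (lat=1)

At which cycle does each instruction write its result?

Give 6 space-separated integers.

Answer: 4 5 6 9 8 10

Derivation:
I0 mul r3: issue@1 deps=(None,None) exec_start@1 write@4
I1 mul r4: issue@2 deps=(None,0) exec_start@4 write@5
I2 mul r4: issue@3 deps=(0,None) exec_start@4 write@6
I3 mul r4: issue@4 deps=(2,None) exec_start@6 write@9
I4 mul r2: issue@5 deps=(0,0) exec_start@5 write@8
I5 add r1: issue@6 deps=(4,3) exec_start@9 write@10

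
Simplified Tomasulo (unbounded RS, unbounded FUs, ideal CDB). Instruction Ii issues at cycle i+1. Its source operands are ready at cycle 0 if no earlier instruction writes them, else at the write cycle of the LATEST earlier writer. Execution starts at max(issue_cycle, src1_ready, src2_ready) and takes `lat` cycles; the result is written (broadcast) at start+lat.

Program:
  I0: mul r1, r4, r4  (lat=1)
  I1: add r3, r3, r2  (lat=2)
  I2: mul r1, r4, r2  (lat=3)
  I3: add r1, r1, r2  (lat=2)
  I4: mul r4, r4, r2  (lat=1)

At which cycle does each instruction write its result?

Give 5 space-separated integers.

Answer: 2 4 6 8 6

Derivation:
I0 mul r1: issue@1 deps=(None,None) exec_start@1 write@2
I1 add r3: issue@2 deps=(None,None) exec_start@2 write@4
I2 mul r1: issue@3 deps=(None,None) exec_start@3 write@6
I3 add r1: issue@4 deps=(2,None) exec_start@6 write@8
I4 mul r4: issue@5 deps=(None,None) exec_start@5 write@6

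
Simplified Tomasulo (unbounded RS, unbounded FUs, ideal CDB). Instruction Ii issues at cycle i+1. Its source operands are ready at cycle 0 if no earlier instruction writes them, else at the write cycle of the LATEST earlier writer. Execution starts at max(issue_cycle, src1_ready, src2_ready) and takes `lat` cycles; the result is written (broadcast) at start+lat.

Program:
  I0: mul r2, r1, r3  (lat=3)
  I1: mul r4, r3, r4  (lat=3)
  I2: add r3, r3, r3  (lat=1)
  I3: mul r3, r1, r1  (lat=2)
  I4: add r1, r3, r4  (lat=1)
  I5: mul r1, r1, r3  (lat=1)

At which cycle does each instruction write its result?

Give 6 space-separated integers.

Answer: 4 5 4 6 7 8

Derivation:
I0 mul r2: issue@1 deps=(None,None) exec_start@1 write@4
I1 mul r4: issue@2 deps=(None,None) exec_start@2 write@5
I2 add r3: issue@3 deps=(None,None) exec_start@3 write@4
I3 mul r3: issue@4 deps=(None,None) exec_start@4 write@6
I4 add r1: issue@5 deps=(3,1) exec_start@6 write@7
I5 mul r1: issue@6 deps=(4,3) exec_start@7 write@8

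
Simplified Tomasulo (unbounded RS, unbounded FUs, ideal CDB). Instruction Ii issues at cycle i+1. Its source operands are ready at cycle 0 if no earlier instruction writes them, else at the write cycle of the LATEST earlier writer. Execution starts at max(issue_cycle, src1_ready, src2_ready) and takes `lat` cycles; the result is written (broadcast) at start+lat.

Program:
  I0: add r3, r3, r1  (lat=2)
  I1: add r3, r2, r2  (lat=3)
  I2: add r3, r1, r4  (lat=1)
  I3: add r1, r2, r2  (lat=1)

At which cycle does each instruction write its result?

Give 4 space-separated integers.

Answer: 3 5 4 5

Derivation:
I0 add r3: issue@1 deps=(None,None) exec_start@1 write@3
I1 add r3: issue@2 deps=(None,None) exec_start@2 write@5
I2 add r3: issue@3 deps=(None,None) exec_start@3 write@4
I3 add r1: issue@4 deps=(None,None) exec_start@4 write@5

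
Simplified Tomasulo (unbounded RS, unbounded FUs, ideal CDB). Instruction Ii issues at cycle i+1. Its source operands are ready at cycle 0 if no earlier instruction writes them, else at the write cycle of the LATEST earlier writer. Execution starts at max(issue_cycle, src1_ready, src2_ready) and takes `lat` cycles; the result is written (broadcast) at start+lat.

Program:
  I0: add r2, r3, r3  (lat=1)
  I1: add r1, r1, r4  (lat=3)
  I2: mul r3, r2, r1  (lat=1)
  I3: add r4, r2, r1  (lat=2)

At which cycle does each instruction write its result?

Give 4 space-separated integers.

I0 add r2: issue@1 deps=(None,None) exec_start@1 write@2
I1 add r1: issue@2 deps=(None,None) exec_start@2 write@5
I2 mul r3: issue@3 deps=(0,1) exec_start@5 write@6
I3 add r4: issue@4 deps=(0,1) exec_start@5 write@7

Answer: 2 5 6 7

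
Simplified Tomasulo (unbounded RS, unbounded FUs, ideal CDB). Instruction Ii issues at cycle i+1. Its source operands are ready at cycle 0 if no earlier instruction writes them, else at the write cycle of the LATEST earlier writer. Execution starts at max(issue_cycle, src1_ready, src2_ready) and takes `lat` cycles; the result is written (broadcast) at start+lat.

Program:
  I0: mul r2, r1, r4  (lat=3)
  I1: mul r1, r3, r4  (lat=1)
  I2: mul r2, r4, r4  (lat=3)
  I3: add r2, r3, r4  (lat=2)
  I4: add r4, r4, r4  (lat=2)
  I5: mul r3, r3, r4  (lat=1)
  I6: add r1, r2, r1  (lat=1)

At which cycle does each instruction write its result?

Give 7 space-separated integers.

I0 mul r2: issue@1 deps=(None,None) exec_start@1 write@4
I1 mul r1: issue@2 deps=(None,None) exec_start@2 write@3
I2 mul r2: issue@3 deps=(None,None) exec_start@3 write@6
I3 add r2: issue@4 deps=(None,None) exec_start@4 write@6
I4 add r4: issue@5 deps=(None,None) exec_start@5 write@7
I5 mul r3: issue@6 deps=(None,4) exec_start@7 write@8
I6 add r1: issue@7 deps=(3,1) exec_start@7 write@8

Answer: 4 3 6 6 7 8 8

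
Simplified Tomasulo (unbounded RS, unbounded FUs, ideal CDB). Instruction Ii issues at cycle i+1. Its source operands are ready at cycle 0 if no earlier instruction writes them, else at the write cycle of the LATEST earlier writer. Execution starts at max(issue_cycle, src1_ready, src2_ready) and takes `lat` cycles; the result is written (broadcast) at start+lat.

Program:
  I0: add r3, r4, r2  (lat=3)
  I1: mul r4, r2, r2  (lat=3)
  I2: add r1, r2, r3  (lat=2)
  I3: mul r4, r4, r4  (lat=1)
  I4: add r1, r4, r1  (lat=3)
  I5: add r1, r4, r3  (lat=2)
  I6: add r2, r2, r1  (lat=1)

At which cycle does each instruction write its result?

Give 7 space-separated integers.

I0 add r3: issue@1 deps=(None,None) exec_start@1 write@4
I1 mul r4: issue@2 deps=(None,None) exec_start@2 write@5
I2 add r1: issue@3 deps=(None,0) exec_start@4 write@6
I3 mul r4: issue@4 deps=(1,1) exec_start@5 write@6
I4 add r1: issue@5 deps=(3,2) exec_start@6 write@9
I5 add r1: issue@6 deps=(3,0) exec_start@6 write@8
I6 add r2: issue@7 deps=(None,5) exec_start@8 write@9

Answer: 4 5 6 6 9 8 9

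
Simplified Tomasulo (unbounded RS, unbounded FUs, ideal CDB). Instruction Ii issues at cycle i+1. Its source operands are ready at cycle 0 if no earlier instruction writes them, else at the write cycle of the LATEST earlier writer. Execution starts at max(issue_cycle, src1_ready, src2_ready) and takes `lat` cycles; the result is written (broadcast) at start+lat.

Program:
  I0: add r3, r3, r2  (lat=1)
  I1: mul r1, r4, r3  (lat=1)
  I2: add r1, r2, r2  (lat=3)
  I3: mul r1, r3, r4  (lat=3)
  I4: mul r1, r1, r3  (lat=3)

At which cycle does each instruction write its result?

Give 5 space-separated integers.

Answer: 2 3 6 7 10

Derivation:
I0 add r3: issue@1 deps=(None,None) exec_start@1 write@2
I1 mul r1: issue@2 deps=(None,0) exec_start@2 write@3
I2 add r1: issue@3 deps=(None,None) exec_start@3 write@6
I3 mul r1: issue@4 deps=(0,None) exec_start@4 write@7
I4 mul r1: issue@5 deps=(3,0) exec_start@7 write@10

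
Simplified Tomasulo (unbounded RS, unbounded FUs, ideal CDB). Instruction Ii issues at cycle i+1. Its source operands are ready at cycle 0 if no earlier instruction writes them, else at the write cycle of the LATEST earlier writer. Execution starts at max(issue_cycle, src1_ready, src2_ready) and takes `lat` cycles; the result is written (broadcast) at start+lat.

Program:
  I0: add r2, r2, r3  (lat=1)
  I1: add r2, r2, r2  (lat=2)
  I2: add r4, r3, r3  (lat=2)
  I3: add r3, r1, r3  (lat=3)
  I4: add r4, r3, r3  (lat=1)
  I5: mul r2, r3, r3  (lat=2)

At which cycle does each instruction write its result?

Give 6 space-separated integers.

I0 add r2: issue@1 deps=(None,None) exec_start@1 write@2
I1 add r2: issue@2 deps=(0,0) exec_start@2 write@4
I2 add r4: issue@3 deps=(None,None) exec_start@3 write@5
I3 add r3: issue@4 deps=(None,None) exec_start@4 write@7
I4 add r4: issue@5 deps=(3,3) exec_start@7 write@8
I5 mul r2: issue@6 deps=(3,3) exec_start@7 write@9

Answer: 2 4 5 7 8 9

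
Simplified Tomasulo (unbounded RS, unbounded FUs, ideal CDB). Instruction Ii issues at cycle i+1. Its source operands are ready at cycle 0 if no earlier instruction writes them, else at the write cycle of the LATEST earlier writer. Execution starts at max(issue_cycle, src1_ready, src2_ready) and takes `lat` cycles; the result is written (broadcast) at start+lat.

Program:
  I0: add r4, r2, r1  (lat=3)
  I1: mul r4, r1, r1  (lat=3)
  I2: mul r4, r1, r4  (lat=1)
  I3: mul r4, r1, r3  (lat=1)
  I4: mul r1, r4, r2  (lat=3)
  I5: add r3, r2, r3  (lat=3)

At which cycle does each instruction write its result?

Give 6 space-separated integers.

Answer: 4 5 6 5 8 9

Derivation:
I0 add r4: issue@1 deps=(None,None) exec_start@1 write@4
I1 mul r4: issue@2 deps=(None,None) exec_start@2 write@5
I2 mul r4: issue@3 deps=(None,1) exec_start@5 write@6
I3 mul r4: issue@4 deps=(None,None) exec_start@4 write@5
I4 mul r1: issue@5 deps=(3,None) exec_start@5 write@8
I5 add r3: issue@6 deps=(None,None) exec_start@6 write@9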